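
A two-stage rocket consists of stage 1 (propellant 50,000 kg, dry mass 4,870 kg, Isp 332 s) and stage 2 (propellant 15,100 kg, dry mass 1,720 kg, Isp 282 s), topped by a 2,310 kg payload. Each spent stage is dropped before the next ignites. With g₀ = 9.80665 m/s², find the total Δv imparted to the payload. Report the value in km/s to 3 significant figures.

Δv ≈ 7.97 km/s

Ignition mass of stage 1 = 50,000+4,870 + 15,100+1,720 + 2,310 = 74,000 kg.
Stage 1: m₀ = 74,000 kg, m_f = 74,000 − 50,000 = 24,000 kg; Δv = 332×9.80665×ln(3.083) = 3255.8×1.1260 ≈ 3666 m/s.
Stage 2: m₀ = 19,130 kg, m_f = 19,130 − 15,100 = 4,030 kg; Δv = 282×9.80665×ln(4.747) = 2765.5×1.5575 ≈ 4307 m/s.
Total Δv = 3666 + 4307 = 7973 m/s.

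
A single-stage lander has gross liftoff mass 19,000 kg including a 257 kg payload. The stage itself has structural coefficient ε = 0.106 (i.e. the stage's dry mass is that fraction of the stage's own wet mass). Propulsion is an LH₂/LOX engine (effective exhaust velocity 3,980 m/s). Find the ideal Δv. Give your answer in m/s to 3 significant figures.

Δv ≈ 8500 m/s

Stage wet mass = m₀ − payload = 19,000 − 257 = 18,743 kg.
Stage dry mass = ε × stage wet mass = 0.106 × 18,743 = 1,986.76 kg.
Burnout mass m_f = stage dry + payload = 1,986.76 + 257 = 2,243.76 kg.
By the Tsiolkovsky rocket equation, Δv = v_e · ln(19,000/2,243.76) = 3980.0 × ln(8.468) = 3980.0 × 2.1363 ≈ 8502 m/s.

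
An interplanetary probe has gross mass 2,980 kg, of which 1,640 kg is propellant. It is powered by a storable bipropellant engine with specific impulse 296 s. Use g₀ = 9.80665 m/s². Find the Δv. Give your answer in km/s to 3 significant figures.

v_e = Isp · g₀ = 296 × 9.80665 = 2902.8 m/s.
m_f = m₀ − m_prop = 2,980 − 1,640 = 1,340 kg.
Δv = v_e · ln(m₀/m_f) = 2902.8 × ln(2.224) = 2902.8 × 0.7993 ≈ 2320.0 m/s.

Δv ≈ 2.32 km/s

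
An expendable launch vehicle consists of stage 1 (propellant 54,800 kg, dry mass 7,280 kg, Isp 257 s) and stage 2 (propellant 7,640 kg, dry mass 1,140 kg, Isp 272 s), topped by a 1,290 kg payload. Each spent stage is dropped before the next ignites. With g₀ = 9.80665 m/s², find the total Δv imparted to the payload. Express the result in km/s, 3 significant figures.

Ignition mass of stage 1 = 54,800+7,280 + 7,640+1,140 + 1,290 = 72,150 kg.
Stage 1: m₀ = 72,150 kg, m_f = 72,150 − 54,800 = 17,350 kg; Δv = 257×9.80665×ln(4.159) = 2520.3×1.4252 ≈ 3592 m/s.
Stage 2: m₀ = 10,070 kg, m_f = 10,070 − 7,640 = 2,430 kg; Δv = 272×9.80665×ln(4.144) = 2667.4×1.4217 ≈ 3792 m/s.
Total Δv = 3592 + 3792 = 7384 m/s.

Δv ≈ 7.38 km/s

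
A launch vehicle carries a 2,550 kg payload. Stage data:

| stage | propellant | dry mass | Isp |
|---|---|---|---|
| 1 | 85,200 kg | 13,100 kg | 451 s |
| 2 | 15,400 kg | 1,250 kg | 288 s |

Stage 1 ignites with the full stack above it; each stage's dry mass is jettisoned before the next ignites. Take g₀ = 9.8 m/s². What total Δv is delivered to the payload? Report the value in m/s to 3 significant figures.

Ignition mass of stage 1 = 85,200+13,100 + 15,400+1,250 + 2,550 = 117,500 kg.
Stage 1: m₀ = 117,500 kg, m_f = 117,500 − 85,200 = 32,300 kg; Δv = 451×9.8×ln(3.638) = 4419.8×1.2914 ≈ 5708 m/s.
Stage 2: m₀ = 19,200 kg, m_f = 19,200 − 15,400 = 3,800 kg; Δv = 288×9.8×ln(5.053) = 2822.4×1.6199 ≈ 4572 m/s.
Total Δv = 5708 + 4572 = 10280 m/s.

Δv ≈ 10300 m/s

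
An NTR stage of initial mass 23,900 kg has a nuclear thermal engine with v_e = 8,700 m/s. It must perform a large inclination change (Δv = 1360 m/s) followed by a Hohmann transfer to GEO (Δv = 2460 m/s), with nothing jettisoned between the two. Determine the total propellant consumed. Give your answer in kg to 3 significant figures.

After the first burn: m = 23900 × exp(−1360/8700.0) = 23900 × 0.85528 = 20,441.2 kg.
After the second burn: m = 20,441.2 × exp(−2460/8700.0) = 20,441.2 × 0.75370 = 15,406.5 kg.
Total propellant = m₀ − m_final = 23900 − 15,406.5 = 8,493.5 kg.

total propellant consumed ≈ 8490 kg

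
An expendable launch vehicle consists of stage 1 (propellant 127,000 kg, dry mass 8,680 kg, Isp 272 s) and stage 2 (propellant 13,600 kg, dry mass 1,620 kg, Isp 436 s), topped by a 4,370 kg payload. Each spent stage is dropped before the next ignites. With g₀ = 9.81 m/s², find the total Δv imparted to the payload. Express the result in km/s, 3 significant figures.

Δv ≈ 9.61 km/s

Ignition mass of stage 1 = 127,000+8,680 + 13,600+1,620 + 4,370 = 155,270 kg.
Stage 1: m₀ = 155,270 kg, m_f = 155,270 − 127,000 = 28,270 kg; Δv = 272×9.81×ln(5.492) = 2668.3×1.7034 ≈ 4545 m/s.
Stage 2: m₀ = 19,590 kg, m_f = 19,590 − 13,600 = 5,990 kg; Δv = 436×9.81×ln(3.27) = 4277.2×1.1849 ≈ 5068 m/s.
Total Δv = 4545 + 5068 = 9613 m/s.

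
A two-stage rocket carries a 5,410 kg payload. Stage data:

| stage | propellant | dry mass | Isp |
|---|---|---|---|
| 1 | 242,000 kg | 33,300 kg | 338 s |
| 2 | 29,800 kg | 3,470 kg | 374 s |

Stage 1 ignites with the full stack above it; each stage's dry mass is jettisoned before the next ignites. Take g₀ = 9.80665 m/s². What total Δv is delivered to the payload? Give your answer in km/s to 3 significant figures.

Δv ≈ 10.3 km/s

Ignition mass of stage 1 = 242,000+33,300 + 29,800+3,470 + 5,410 = 313,980 kg.
Stage 1: m₀ = 313,980 kg, m_f = 313,980 − 242,000 = 71,980 kg; Δv = 338×9.80665×ln(4.362) = 3314.6×1.4729 ≈ 4882 m/s.
Stage 2: m₀ = 38,680 kg, m_f = 38,680 − 29,800 = 8,880 kg; Δv = 374×9.80665×ln(4.356) = 3667.7×1.4715 ≈ 5397 m/s.
Total Δv = 4882 + 5397 = 10279 m/s.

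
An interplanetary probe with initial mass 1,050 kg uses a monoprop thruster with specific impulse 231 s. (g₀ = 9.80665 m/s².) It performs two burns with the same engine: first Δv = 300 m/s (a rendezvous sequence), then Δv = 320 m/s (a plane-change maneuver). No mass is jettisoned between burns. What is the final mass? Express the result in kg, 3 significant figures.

v_e = Isp · g₀ = 231 × 9.80665 = 2265.3 m/s.
After the first burn: m = 1050 × exp(−300/2265.3) = 1050 × 0.87596 = 919.758 kg.
After the second burn: m = 919.758 × exp(−320/2265.3) = 919.758 × 0.86826 = 798.589 kg.

final mass ≈ 799 kg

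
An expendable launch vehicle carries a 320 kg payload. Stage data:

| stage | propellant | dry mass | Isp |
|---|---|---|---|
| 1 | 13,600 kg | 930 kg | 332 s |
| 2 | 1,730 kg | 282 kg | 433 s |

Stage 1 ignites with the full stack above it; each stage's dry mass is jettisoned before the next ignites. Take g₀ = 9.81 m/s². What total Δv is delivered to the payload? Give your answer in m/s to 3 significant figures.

Δv ≈ 11100 m/s

Ignition mass of stage 1 = 13,600+930 + 1,730+282 + 320 = 16,862 kg.
Stage 1: m₀ = 16,862 kg, m_f = 16,862 − 13,600 = 3,262 kg; Δv = 332×9.81×ln(5.169) = 3256.9×1.6427 ≈ 5350 m/s.
Stage 2: m₀ = 2,332 kg, m_f = 2,332 − 1,730 = 602 kg; Δv = 433×9.81×ln(3.874) = 4247.7×1.3542 ≈ 5752 m/s.
Total Δv = 5350 + 5752 = 11102 m/s.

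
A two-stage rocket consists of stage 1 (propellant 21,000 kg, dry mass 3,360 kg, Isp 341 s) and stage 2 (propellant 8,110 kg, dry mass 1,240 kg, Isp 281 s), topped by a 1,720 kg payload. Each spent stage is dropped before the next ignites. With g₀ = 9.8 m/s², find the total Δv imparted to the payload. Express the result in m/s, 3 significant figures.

Δv ≈ 6630 m/s

Ignition mass of stage 1 = 21,000+3,360 + 8,110+1,240 + 1,720 = 35,430 kg.
Stage 1: m₀ = 35,430 kg, m_f = 35,430 − 21,000 = 14,430 kg; Δv = 341×9.8×ln(2.455) = 3341.8×0.8982 ≈ 3002 m/s.
Stage 2: m₀ = 11,070 kg, m_f = 11,070 − 8,110 = 2,960 kg; Δv = 281×9.8×ln(3.74) = 2753.8×1.3190 ≈ 3632 m/s.
Total Δv = 3002 + 3632 = 6634 m/s.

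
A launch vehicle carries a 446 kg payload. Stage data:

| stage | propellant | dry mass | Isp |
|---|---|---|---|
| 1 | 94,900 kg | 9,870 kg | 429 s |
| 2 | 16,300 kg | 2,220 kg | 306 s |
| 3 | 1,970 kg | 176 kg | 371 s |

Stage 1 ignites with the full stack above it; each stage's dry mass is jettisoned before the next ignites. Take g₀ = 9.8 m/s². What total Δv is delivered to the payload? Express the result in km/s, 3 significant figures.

Δv ≈ 15.5 km/s

Ignition mass of stage 1 = 94,900+9,870 + 16,300+2,220 + 1,970+176 + 446 = 125,882 kg.
Stage 1: m₀ = 125,882 kg, m_f = 125,882 − 94,900 = 30,982 kg; Δv = 429×9.8×ln(4.063) = 4204.2×1.4019 ≈ 5894 m/s.
Stage 2: m₀ = 21,112 kg, m_f = 21,112 − 16,300 = 4,812 kg; Δv = 306×9.8×ln(4.387) = 2998.8×1.4787 ≈ 4434 m/s.
Stage 3: m₀ = 2,592 kg, m_f = 2,592 − 1,970 = 622 kg; Δv = 371×9.8×ln(4.167) = 3635.8×1.4272 ≈ 5189 m/s.
Total Δv = 5894 + 4434 + 5189 = 15517 m/s.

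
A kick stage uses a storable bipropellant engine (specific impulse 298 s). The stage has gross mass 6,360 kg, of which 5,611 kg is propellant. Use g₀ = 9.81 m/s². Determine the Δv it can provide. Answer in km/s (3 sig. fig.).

v_e = Isp · g₀ = 298 × 9.81 = 2923.4 m/s.
m_f = m₀ − m_prop = 6,360 − 5,611 = 749 kg.
Δv = v_e · ln(m₀/m_f) = 2923.4 × ln(8.491) = 2923.4 × 2.1390 ≈ 6253.2 m/s.

Δv ≈ 6.25 km/s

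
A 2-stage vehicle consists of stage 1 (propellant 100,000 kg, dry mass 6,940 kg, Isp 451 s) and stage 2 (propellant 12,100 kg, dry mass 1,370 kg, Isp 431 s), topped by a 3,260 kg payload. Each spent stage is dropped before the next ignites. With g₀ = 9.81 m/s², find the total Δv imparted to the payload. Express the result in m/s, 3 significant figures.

Ignition mass of stage 1 = 100,000+6,940 + 12,100+1,370 + 3,260 = 123,670 kg.
Stage 1: m₀ = 123,670 kg, m_f = 123,670 − 100,000 = 23,670 kg; Δv = 451×9.81×ln(5.225) = 4424.3×1.6534 ≈ 7315 m/s.
Stage 2: m₀ = 16,730 kg, m_f = 16,730 − 12,100 = 4,630 kg; Δv = 431×9.81×ln(3.613) = 4228.1×1.2846 ≈ 5432 m/s.
Total Δv = 7315 + 5432 = 12747 m/s.

Δv ≈ 12700 m/s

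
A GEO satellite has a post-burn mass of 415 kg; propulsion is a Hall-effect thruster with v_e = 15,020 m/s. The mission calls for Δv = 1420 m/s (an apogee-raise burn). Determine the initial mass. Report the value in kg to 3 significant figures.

m₀/m_f = exp(Δv / v_e) = exp(1420 / 15020.0) = exp(0.0945) = 1.0992.
m₀ = m_f × 1.0992 = 415 × 1.0992 = 456.168 kg.

initial mass ≈ 456 kg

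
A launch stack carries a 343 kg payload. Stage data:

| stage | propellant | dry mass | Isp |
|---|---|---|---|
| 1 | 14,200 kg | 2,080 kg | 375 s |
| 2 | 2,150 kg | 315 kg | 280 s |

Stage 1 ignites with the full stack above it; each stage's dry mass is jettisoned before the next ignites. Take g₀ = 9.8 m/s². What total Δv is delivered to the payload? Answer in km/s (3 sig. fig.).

Δv ≈ 8.99 km/s

Ignition mass of stage 1 = 14,200+2,080 + 2,150+315 + 343 = 19,088 kg.
Stage 1: m₀ = 19,088 kg, m_f = 19,088 − 14,200 = 4,888 kg; Δv = 375×9.8×ln(3.905) = 3675.0×1.3623 ≈ 5006 m/s.
Stage 2: m₀ = 2,808 kg, m_f = 2,808 − 2,150 = 658 kg; Δv = 280×9.8×ln(4.267) = 2744.0×1.4510 ≈ 3982 m/s.
Total Δv = 5006 + 3982 = 8988 m/s.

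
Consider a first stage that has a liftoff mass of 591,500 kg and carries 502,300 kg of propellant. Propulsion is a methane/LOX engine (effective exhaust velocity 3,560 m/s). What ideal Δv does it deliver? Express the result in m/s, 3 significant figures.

Δv ≈ 6730 m/s

m_f = m₀ − m_prop = 591,500 − 502,300 = 89,200 kg.
Rocket equation: Δv = v_e · ln(m₀/m_f) = 3560.0 × ln(6.631) = 3560.0 × 1.8918 ≈ 6734.7 m/s.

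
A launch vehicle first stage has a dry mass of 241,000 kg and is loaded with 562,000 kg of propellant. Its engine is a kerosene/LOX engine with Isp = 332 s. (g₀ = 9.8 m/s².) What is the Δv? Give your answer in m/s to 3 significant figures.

Δv ≈ 3920 m/s

v_e = Isp · g₀ = 332 × 9.8 = 3253.6 m/s.
m₀ = m_dry + m_prop = 241,000 + 562,000 = 803,000 kg.
By the Tsiolkovsky rocket equation, Δv = v_e · ln(m₀/m_f) = 3253.6 × ln(3.332) = 3253.6 × 1.2036 ≈ 3915.9 m/s.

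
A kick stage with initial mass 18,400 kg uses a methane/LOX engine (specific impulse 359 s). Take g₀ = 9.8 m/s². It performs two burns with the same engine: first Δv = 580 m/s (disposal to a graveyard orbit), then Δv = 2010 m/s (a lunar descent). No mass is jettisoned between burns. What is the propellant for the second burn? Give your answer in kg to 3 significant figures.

propellant for the second burn ≈ 6790 kg

v_e = Isp · g₀ = 359 × 9.8 = 3518.2 m/s.
After the first burn: m = 18400 × exp(−580/3518.2) = 18400 × 0.84801 = 15,603.4 kg.
After the second burn: m = 15,603.4 × exp(−2010/3518.2) = 15,603.4 × 0.56478 = 8,812.49 kg.
Second-burn propellant = 15,603.4 − 8,812.49 = 6,790.91 kg.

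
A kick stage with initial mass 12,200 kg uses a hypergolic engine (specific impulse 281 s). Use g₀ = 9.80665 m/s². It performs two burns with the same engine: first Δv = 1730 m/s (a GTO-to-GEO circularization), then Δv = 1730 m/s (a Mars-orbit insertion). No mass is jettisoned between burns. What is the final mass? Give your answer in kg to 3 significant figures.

final mass ≈ 3480 kg

v_e = Isp · g₀ = 281 × 9.80665 = 2755.7 m/s.
After the first burn: m = 12200 × exp(−1730/2755.7) = 12200 × 0.53377 = 6,511.99 kg.
After the second burn: m = 6,511.99 × exp(−1730/2755.7) = 6,511.99 × 0.53377 = 3,475.9 kg.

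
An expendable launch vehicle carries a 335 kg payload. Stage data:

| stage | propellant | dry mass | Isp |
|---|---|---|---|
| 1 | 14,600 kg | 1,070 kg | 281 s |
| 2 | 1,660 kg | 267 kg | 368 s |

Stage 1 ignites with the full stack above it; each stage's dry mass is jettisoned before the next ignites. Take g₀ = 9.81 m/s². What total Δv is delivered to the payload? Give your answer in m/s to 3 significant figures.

Ignition mass of stage 1 = 14,600+1,070 + 1,660+267 + 335 = 17,932 kg.
Stage 1: m₀ = 17,932 kg, m_f = 17,932 − 14,600 = 3,332 kg; Δv = 281×9.81×ln(5.382) = 2756.6×1.6830 ≈ 4639 m/s.
Stage 2: m₀ = 2,262 kg, m_f = 2,262 − 1,660 = 602 kg; Δv = 368×9.81×ln(3.757) = 3610.1×1.3237 ≈ 4779 m/s.
Total Δv = 4639 + 4779 = 9418 m/s.

Δv ≈ 9420 m/s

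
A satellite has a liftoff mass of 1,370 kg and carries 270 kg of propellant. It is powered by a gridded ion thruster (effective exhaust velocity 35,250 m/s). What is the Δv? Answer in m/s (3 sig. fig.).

m_f = m₀ − m_prop = 1,370 − 270 = 1,100 kg.
Δv = v_e · ln(m₀/m_f) = 35250.0 × ln(1.245) = 35250.0 × 0.2195 ≈ 7737.4 m/s.

Δv ≈ 7740 m/s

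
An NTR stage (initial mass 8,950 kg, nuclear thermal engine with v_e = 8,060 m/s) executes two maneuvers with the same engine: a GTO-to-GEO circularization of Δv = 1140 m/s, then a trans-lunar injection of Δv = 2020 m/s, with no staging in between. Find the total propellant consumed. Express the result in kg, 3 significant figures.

total propellant consumed ≈ 2900 kg

After the first burn: m = 8950 × exp(−1140/8060.0) = 8950 × 0.86811 = 7,769.58 kg.
After the second burn: m = 7,769.58 × exp(−2020/8060.0) = 7,769.58 × 0.77832 = 6,047.22 kg.
Total propellant = m₀ − m_final = 8950 − 6,047.22 = 2,902.78 kg.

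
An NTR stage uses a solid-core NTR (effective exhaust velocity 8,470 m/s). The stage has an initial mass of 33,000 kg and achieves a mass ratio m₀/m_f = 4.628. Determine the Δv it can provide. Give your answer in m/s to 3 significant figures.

By the Tsiolkovsky rocket equation, Δv = v_e · ln(4.628) = 8470.0 × 1.5321 ≈ 12977.1 m/s.

Δv ≈ 13000 m/s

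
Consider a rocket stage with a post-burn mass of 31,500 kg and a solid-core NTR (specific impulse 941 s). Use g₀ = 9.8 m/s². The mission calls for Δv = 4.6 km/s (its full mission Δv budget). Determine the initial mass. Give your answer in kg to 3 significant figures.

initial mass ≈ 51900 kg

v_e = Isp · g₀ = 941 × 9.8 = 9221.8 m/s.
m₀/m_f = exp(Δv / v_e) = exp(4600 / 9221.8) = exp(0.4988) = 1.6468.
m₀ = m_f × 1.6468 = 31,500 × 1.6468 = 51,874.2 kg.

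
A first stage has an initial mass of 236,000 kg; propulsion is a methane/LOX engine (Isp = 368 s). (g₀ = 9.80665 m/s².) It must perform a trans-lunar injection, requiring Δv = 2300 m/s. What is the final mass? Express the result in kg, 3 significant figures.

v_e = Isp · g₀ = 368 × 9.80665 = 3608.8 m/s.
Rocket equation: m₀/m_f = exp(Δv / v_e) = exp(2300 / 3608.8) = exp(0.6373) = 1.8914.
m_f = m₀ / 1.8914 = 236,000 / 1.8914 = 124,775 kg.

final mass ≈ 125000 kg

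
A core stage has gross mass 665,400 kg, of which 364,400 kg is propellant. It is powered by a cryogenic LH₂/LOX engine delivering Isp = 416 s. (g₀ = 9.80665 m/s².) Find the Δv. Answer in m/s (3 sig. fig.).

Δv ≈ 3240 m/s

v_e = Isp · g₀ = 416 × 9.80665 = 4079.6 m/s.
m_f = m₀ − m_prop = 665,400 − 364,400 = 301,000 kg.
From the ideal rocket equation, Δv = v_e · ln(m₀/m_f) = 4079.6 × ln(2.211) = 4079.6 × 0.7933 ≈ 3236.2 m/s.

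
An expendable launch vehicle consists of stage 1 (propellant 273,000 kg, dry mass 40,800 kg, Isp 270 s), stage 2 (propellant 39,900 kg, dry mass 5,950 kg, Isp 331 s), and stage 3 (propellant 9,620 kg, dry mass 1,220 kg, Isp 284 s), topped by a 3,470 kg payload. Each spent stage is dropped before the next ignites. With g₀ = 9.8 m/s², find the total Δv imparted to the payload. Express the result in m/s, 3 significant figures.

Δv ≈ 10100 m/s

Ignition mass of stage 1 = 273,000+40,800 + 39,900+5,950 + 9,620+1,220 + 3,470 = 373,960 kg.
Stage 1: m₀ = 373,960 kg, m_f = 373,960 − 273,000 = 100,960 kg; Δv = 270×9.8×ln(3.704) = 2646.0×1.3094 ≈ 3465 m/s.
Stage 2: m₀ = 60,160 kg, m_f = 60,160 − 39,900 = 20,260 kg; Δv = 331×9.8×ln(2.969) = 3243.8×1.0884 ≈ 3530 m/s.
Stage 3: m₀ = 14,310 kg, m_f = 14,310 − 9,620 = 4,690 kg; Δv = 284×9.8×ln(3.051) = 2783.2×1.1155 ≈ 3105 m/s.
Total Δv = 3465 + 3530 + 3105 = 10100 m/s.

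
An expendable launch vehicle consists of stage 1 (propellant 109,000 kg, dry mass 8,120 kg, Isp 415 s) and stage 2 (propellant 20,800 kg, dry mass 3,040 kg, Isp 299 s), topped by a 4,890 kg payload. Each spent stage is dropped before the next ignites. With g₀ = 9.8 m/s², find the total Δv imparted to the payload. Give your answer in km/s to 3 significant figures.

Ignition mass of stage 1 = 109,000+8,120 + 20,800+3,040 + 4,890 = 145,850 kg.
Stage 1: m₀ = 145,850 kg, m_f = 145,850 − 109,000 = 36,850 kg; Δv = 415×9.8×ln(3.958) = 4067.0×1.3757 ≈ 5595 m/s.
Stage 2: m₀ = 28,730 kg, m_f = 28,730 − 20,800 = 7,930 kg; Δv = 299×9.8×ln(3.623) = 2930.2×1.2873 ≈ 3772 m/s.
Total Δv = 5595 + 3772 = 9367 m/s.

Δv ≈ 9.37 km/s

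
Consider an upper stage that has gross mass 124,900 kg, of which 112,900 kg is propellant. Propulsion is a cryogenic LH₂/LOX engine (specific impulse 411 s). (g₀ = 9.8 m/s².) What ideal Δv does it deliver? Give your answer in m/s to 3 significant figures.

Δv ≈ 9440 m/s

v_e = Isp · g₀ = 411 × 9.8 = 4027.8 m/s.
m_f = m₀ − m_prop = 124,900 − 112,900 = 12,000 kg.
From the ideal rocket equation, Δv = v_e · ln(m₀/m_f) = 4027.8 × ln(10.41) = 4027.8 × 2.3426 ≈ 9435.6 m/s.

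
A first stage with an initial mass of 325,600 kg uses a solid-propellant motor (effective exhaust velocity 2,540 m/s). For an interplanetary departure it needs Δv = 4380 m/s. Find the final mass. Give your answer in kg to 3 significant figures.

final mass ≈ 58000 kg

m₀/m_f = exp(Δv / v_e) = exp(4380 / 2540.0) = exp(1.7244) = 5.6092.
m_f = m₀ / 5.6092 = 325,600 / 5.6092 = 58,047.5 kg.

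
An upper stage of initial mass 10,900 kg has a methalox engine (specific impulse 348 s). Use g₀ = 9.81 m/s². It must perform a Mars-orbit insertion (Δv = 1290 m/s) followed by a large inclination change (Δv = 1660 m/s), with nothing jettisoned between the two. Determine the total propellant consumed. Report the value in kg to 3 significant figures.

total propellant consumed ≈ 6310 kg

v_e = Isp · g₀ = 348 × 9.81 = 3413.9 m/s.
After the first burn: m = 10900 × exp(−1290/3413.9) = 10900 × 0.68532 = 7,469.99 kg.
After the second burn: m = 7,469.99 × exp(−1660/3413.9) = 7,469.99 × 0.61493 = 4,593.52 kg.
Total propellant = m₀ − m_final = 10900 − 4,593.52 = 6,306.48 kg.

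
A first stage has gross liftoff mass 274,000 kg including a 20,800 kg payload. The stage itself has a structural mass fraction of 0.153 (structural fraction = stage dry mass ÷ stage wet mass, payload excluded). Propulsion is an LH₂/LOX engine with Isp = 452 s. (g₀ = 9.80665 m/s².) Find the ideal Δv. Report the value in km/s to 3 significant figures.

Δv ≈ 6.77 km/s

Stage wet mass = m₀ − payload = 274,000 − 20,800 = 253,200 kg.
Stage dry mass = ε × stage wet mass = 0.153 × 253,200 = 38,739.6 kg.
Burnout mass m_f = stage dry + payload = 38,739.6 + 20,800 = 59,539.6 kg.
v_e = Isp · g₀ = 452 × 9.80665 = 4432.6 m/s.
Using Δv = v_e ln(m₀/m_f): Δv = v_e · ln(274,000/59,539.6) = 4432.6 × ln(4.602) = 4432.6 × 1.5265 ≈ 6766 m/s.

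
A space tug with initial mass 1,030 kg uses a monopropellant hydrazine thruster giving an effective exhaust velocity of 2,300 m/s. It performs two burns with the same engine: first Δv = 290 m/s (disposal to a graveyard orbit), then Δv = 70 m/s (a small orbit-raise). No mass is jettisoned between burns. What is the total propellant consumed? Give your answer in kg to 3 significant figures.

total propellant consumed ≈ 149 kg

After the first burn: m = 1030 × exp(−290/2300.0) = 1030 × 0.88154 = 907.986 kg.
After the second burn: m = 907.986 × exp(−70/2300.0) = 907.986 × 0.97002 = 880.765 kg.
Total propellant = m₀ − m_final = 1030 − 880.765 = 149.235 kg.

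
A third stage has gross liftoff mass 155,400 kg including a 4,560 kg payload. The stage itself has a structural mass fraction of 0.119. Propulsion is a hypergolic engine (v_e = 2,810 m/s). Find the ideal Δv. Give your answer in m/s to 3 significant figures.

Stage wet mass = m₀ − payload = 155,400 − 4,560 = 150,840 kg.
Stage dry mass = ε × stage wet mass = 0.119 × 150,840 = 17,950 kg.
Burnout mass m_f = stage dry + payload = 17,950 + 4,560 = 22,510 kg.
Δv = v_e · ln(155,400/22,510) = 2810.0 × ln(6.904) = 2810.0 × 1.9320 ≈ 5429 m/s.

Δv ≈ 5430 m/s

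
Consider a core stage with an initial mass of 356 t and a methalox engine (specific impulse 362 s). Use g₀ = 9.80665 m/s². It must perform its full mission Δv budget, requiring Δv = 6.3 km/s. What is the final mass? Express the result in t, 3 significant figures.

final mass ≈ 60.4 t

v_e = Isp · g₀ = 362 × 9.80665 = 3550.0 m/s.
Rocket equation: m₀/m_f = exp(Δv / v_e) = exp(6300 / 3550.0) = exp(1.7746) = 5.8982.
m_f = m₀ / 5.8982 = 356 / 5.8982 = 60.3574 t.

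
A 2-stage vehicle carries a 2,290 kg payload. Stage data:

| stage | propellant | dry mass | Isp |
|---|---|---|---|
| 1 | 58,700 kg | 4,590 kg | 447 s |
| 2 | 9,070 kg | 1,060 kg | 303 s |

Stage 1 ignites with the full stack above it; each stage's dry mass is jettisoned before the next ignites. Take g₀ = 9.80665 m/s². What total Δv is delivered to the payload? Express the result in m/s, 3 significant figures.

Ignition mass of stage 1 = 58,700+4,590 + 9,070+1,060 + 2,290 = 75,710 kg.
Stage 1: m₀ = 75,710 kg, m_f = 75,710 − 58,700 = 17,010 kg; Δv = 447×9.80665×ln(4.451) = 4383.6×1.4931 ≈ 6545 m/s.
Stage 2: m₀ = 12,420 kg, m_f = 12,420 − 9,070 = 3,350 kg; Δv = 303×9.80665×ln(3.707) = 2971.4×1.3103 ≈ 3894 m/s.
Total Δv = 6545 + 3894 = 10439 m/s.

Δv ≈ 10400 m/s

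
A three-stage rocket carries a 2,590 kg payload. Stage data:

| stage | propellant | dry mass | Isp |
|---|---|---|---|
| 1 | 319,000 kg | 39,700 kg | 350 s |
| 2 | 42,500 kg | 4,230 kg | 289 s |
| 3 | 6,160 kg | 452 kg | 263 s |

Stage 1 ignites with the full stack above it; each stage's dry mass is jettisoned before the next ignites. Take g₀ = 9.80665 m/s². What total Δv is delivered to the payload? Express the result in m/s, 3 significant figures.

Ignition mass of stage 1 = 319,000+39,700 + 42,500+4,230 + 6,160+452 + 2,590 = 414,632 kg.
Stage 1: m₀ = 414,632 kg, m_f = 414,632 − 319,000 = 95,632 kg; Δv = 350×9.80665×ln(4.336) = 3432.3×1.4669 ≈ 5035 m/s.
Stage 2: m₀ = 55,932 kg, m_f = 55,932 − 42,500 = 13,432 kg; Δv = 289×9.80665×ln(4.164) = 2834.1×1.4265 ≈ 4043 m/s.
Stage 3: m₀ = 9,202 kg, m_f = 9,202 − 6,160 = 3,042 kg; Δv = 263×9.80665×ln(3.025) = 2579.1×1.1069 ≈ 2855 m/s.
Total Δv = 5035 + 4043 + 2855 = 11933 m/s.

Δv ≈ 11900 m/s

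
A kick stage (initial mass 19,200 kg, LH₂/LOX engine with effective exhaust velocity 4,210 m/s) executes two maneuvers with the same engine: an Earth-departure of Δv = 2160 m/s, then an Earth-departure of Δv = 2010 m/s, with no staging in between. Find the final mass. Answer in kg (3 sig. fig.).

final mass ≈ 7130 kg

After the first burn: m = 19200 × exp(−2160/4210.0) = 19200 × 0.59866 = 11,494.3 kg.
After the second burn: m = 11,494.3 × exp(−2010/4210.0) = 11,494.3 × 0.62037 = 7,130.72 kg.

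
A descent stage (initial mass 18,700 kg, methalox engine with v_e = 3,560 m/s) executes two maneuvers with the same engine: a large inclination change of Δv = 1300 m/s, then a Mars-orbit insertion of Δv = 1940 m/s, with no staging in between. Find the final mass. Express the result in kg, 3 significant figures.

After the first burn: m = 18700 × exp(−1300/3560.0) = 18700 × 0.69408 = 12,979.3 kg.
After the second burn: m = 12,979.3 × exp(−1940/3560.0) = 12,979.3 × 0.57987 = 7,526.31 kg.

final mass ≈ 7530 kg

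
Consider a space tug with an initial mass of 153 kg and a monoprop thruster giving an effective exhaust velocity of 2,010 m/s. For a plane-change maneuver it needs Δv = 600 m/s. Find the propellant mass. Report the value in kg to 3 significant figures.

propellant mass ≈ 39.5 kg

By the Tsiolkovsky rocket equation, m₀/m_f = exp(Δv / v_e) = exp(600 / 2010.0) = exp(0.2985) = 1.3478.
m_f = 153 / 1.3478 = 113.518 kg, so propellant = m₀ − m_f = 153 − 113.518 = 39.482 kg.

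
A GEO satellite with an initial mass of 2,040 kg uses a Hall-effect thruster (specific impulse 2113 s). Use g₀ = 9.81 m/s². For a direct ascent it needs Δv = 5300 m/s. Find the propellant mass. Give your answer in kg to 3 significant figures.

propellant mass ≈ 460 kg

v_e = Isp · g₀ = 2113 × 9.81 = 20728.5 m/s.
Using Δv = v_e ln(m₀/m_f): m₀/m_f = exp(Δv / v_e) = exp(5300 / 20728.5) = exp(0.2557) = 1.2913.
m_f = 2,040 / 1.2913 = 1,579.8 kg, so propellant = m₀ − m_f = 2,040 − 1,579.8 = 460.2 kg.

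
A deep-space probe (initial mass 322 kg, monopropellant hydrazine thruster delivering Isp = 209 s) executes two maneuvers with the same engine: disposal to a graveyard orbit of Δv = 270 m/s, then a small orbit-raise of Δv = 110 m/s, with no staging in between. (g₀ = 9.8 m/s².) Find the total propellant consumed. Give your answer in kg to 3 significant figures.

v_e = Isp · g₀ = 209 × 9.8 = 2048.2 m/s.
After the first burn: m = 322 × exp(−270/2048.2) = 322 × 0.87650 = 282.233 kg.
After the second burn: m = 282.233 × exp(−110/2048.2) = 282.233 × 0.94771 = 267.475 kg.
Total propellant = m₀ − m_final = 322 − 267.475 = 54.525 kg.

total propellant consumed ≈ 54.5 kg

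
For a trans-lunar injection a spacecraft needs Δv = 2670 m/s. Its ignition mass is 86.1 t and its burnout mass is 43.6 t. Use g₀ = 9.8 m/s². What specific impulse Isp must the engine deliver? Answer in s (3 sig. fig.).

ln(m₀/m_f) = ln(86100/43600) = ln(1.975) = 0.6805.
v_e = Δv / ln(m₀/m_f) = 2670 / 0.6805 = 3923.9 m/s.
Isp = v_e / g₀ = 3923.9 / 9.8 = 400.4 s.

Isp ≈ 400 s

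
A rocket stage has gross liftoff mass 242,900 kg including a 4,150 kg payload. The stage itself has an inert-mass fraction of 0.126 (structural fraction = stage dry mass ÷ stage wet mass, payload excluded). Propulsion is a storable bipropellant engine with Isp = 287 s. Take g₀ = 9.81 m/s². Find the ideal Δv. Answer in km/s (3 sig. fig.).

Stage wet mass = m₀ − payload = 242,900 − 4,150 = 238,750 kg.
Stage dry mass = ε × stage wet mass = 0.126 × 238,750 = 30,082.5 kg.
Burnout mass m_f = stage dry + payload = 30,082.5 + 4,150 = 34,232.5 kg.
v_e = Isp · g₀ = 287 × 9.81 = 2815.5 m/s.
Using Δv = v_e ln(m₀/m_f): Δv = v_e · ln(242,900/34,232.5) = 2815.5 × ln(7.096) = 2815.5 × 1.9595 ≈ 5517 m/s.

Δv ≈ 5.52 km/s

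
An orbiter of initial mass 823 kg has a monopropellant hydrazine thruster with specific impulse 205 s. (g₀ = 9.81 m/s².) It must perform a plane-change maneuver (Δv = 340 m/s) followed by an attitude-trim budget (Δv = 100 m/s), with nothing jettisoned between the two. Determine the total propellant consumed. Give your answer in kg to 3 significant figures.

total propellant consumed ≈ 162 kg

v_e = Isp · g₀ = 205 × 9.81 = 2011.1 m/s.
After the first burn: m = 823 × exp(−340/2011.1) = 823 × 0.84445 = 694.982 kg.
After the second burn: m = 694.982 × exp(−100/2011.1) = 694.982 × 0.95149 = 661.268 kg.
Total propellant = m₀ − m_final = 823 − 661.268 = 161.732 kg.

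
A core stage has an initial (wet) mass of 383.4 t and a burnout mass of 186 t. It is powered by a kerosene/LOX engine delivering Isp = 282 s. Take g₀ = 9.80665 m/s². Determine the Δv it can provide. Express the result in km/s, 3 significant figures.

Δv ≈ 2.00 km/s

v_e = Isp · g₀ = 282 × 9.80665 = 2765.5 m/s.
Δv = v_e · ln(m₀/m_f) = 2765.5 × ln(2.061) = 2765.5 × 0.7233 ≈ 2000.4 m/s.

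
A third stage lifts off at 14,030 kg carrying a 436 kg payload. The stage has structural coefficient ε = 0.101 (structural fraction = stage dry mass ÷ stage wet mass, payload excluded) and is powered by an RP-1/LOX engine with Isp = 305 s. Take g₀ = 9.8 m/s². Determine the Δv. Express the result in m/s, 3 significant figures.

Δv ≈ 6120 m/s

Stage wet mass = m₀ − payload = 14,030 − 436 = 13,594 kg.
Stage dry mass = ε × stage wet mass = 0.101 × 13,594 = 1,372.99 kg.
Burnout mass m_f = stage dry + payload = 1,372.99 + 436 = 1,808.99 kg.
v_e = Isp · g₀ = 305 × 9.8 = 2989.0 m/s.
From the ideal rocket equation, Δv = v_e · ln(14,030/1,808.99) = 2989.0 × ln(7.756) = 2989.0 × 2.0484 ≈ 6123 m/s.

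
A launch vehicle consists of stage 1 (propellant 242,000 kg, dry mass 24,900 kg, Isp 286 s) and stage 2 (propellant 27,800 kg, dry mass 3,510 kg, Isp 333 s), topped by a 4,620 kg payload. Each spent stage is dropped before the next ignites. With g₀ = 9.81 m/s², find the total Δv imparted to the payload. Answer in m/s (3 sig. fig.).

Ignition mass of stage 1 = 242,000+24,900 + 27,800+3,510 + 4,620 = 302,830 kg.
Stage 1: m₀ = 302,830 kg, m_f = 302,830 − 242,000 = 60,830 kg; Δv = 286×9.81×ln(4.978) = 2805.7×1.6051 ≈ 4503 m/s.
Stage 2: m₀ = 35,930 kg, m_f = 35,930 − 27,800 = 8,130 kg; Δv = 333×9.81×ln(4.419) = 3266.7×1.4860 ≈ 4854 m/s.
Total Δv = 4503 + 4854 = 9357 m/s.

Δv ≈ 9360 m/s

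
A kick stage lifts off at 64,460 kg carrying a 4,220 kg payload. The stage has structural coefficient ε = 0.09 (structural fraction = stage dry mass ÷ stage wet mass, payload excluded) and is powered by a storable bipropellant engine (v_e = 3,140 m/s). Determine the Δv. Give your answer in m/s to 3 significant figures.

Δv ≈ 5970 m/s

Stage wet mass = m₀ − payload = 64,460 − 4,220 = 60,240 kg.
Stage dry mass = ε × stage wet mass = 0.09 × 60,240 = 5,421.6 kg.
Burnout mass m_f = stage dry + payload = 5,421.6 + 4,220 = 9,641.6 kg.
Using Δv = v_e ln(m₀/m_f): Δv = v_e · ln(64,460/9,641.6) = 3140.0 × ln(6.686) = 3140.0 × 1.9000 ≈ 5966 m/s.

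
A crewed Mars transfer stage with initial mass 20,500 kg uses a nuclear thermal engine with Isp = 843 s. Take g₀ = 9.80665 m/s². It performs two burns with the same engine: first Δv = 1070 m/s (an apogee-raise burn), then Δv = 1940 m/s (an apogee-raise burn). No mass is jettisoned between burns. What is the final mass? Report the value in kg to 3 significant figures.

final mass ≈ 14200 kg

v_e = Isp · g₀ = 843 × 9.80665 = 8267.0 m/s.
After the first burn: m = 20500 × exp(−1070/8267.0) = 20500 × 0.87860 = 18,011.3 kg.
After the second burn: m = 18,011.3 × exp(−1940/8267.0) = 18,011.3 × 0.79083 = 14,243.9 kg.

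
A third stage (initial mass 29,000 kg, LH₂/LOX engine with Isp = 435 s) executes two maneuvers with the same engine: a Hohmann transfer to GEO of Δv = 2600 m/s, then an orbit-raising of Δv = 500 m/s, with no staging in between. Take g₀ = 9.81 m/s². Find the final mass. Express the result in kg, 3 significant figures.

v_e = Isp · g₀ = 435 × 9.81 = 4267.4 m/s.
After the first burn: m = 29000 × exp(−2600/4267.4) = 29000 × 0.54374 = 15,768.5 kg.
After the second burn: m = 15,768.5 × exp(−500/4267.4) = 15,768.5 × 0.88944 = 14,025.1 kg.

final mass ≈ 14000 kg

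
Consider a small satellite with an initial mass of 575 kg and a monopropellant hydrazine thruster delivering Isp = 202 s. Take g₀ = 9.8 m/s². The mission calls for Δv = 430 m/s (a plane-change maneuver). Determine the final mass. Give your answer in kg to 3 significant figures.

v_e = Isp · g₀ = 202 × 9.8 = 1979.6 m/s.
Rocket equation: m₀/m_f = exp(Δv / v_e) = exp(430 / 1979.6) = exp(0.2172) = 1.2426.
m_f = m₀ / 1.2426 = 575 / 1.2426 = 462.739 kg.

final mass ≈ 463 kg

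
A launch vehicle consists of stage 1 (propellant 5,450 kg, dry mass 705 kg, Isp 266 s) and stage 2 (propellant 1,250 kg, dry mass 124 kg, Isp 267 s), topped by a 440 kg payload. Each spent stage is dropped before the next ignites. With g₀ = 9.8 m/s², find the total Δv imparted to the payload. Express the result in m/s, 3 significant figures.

Ignition mass of stage 1 = 5,450+705 + 1,250+124 + 440 = 7,969 kg.
Stage 1: m₀ = 7,969 kg, m_f = 7,969 − 5,450 = 2,519 kg; Δv = 266×9.8×ln(3.164) = 2606.8×1.1517 ≈ 3002 m/s.
Stage 2: m₀ = 1,814 kg, m_f = 1,814 − 1,250 = 564 kg; Δv = 267×9.8×ln(3.216) = 2616.6×1.1682 ≈ 3057 m/s.
Total Δv = 3002 + 3057 = 6059 m/s.

Δv ≈ 6060 m/s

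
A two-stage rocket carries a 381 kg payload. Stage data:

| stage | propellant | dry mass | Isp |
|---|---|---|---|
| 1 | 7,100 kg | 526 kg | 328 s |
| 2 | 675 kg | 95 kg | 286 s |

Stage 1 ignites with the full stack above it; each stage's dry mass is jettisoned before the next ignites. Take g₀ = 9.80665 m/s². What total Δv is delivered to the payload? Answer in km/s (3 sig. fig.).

Ignition mass of stage 1 = 7,100+526 + 675+95 + 381 = 8,777 kg.
Stage 1: m₀ = 8,777 kg, m_f = 8,777 − 7,100 = 1,677 kg; Δv = 328×9.80665×ln(5.234) = 3216.6×1.6551 ≈ 5324 m/s.
Stage 2: m₀ = 1,151 kg, m_f = 1,151 − 675 = 476 kg; Δv = 286×9.80665×ln(2.418) = 2804.7×0.8830 ≈ 2476 m/s.
Total Δv = 5324 + 2476 = 7800 m/s.

Δv ≈ 7.80 km/s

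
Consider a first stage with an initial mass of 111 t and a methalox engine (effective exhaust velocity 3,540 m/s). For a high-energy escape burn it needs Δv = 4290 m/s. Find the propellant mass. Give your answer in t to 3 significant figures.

propellant mass ≈ 78.0 t

Using Δv = v_e ln(m₀/m_f): m₀/m_f = exp(Δv / v_e) = exp(4290 / 3540.0) = exp(1.2119) = 3.3597.
m_f = 111 / 3.3597 = 33.0387 t, so propellant = m₀ − m_f = 111 − 33.0387 = 77.9613 t.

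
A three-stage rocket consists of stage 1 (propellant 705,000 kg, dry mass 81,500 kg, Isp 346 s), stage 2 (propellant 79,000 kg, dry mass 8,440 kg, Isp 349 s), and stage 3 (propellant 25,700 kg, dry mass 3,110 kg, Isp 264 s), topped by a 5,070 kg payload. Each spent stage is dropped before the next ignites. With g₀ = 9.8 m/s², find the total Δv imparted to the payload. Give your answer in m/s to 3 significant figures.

Ignition mass of stage 1 = 705,000+81,500 + 79,000+8,440 + 25,700+3,110 + 5,070 = 907,820 kg.
Stage 1: m₀ = 907,820 kg, m_f = 907,820 − 705,000 = 202,820 kg; Δv = 346×9.8×ln(4.476) = 3390.8×1.4987 ≈ 5082 m/s.
Stage 2: m₀ = 121,320 kg, m_f = 121,320 − 79,000 = 42,320 kg; Δv = 349×9.8×ln(2.867) = 3420.2×1.0532 ≈ 3602 m/s.
Stage 3: m₀ = 33,880 kg, m_f = 33,880 − 25,700 = 8,180 kg; Δv = 264×9.8×ln(4.142) = 2587.2×1.4211 ≈ 3677 m/s.
Total Δv = 5082 + 3602 + 3677 = 12361 m/s.

Δv ≈ 12400 m/s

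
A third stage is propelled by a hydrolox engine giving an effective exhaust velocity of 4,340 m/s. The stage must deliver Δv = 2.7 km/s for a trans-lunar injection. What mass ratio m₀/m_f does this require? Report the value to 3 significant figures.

By the Tsiolkovsky rocket equation, m₀/m_f = exp(Δv / v_e) = exp(2700 / 4340.0) = exp(0.6221) = 1.8629.

mass ratio ≈ 1.86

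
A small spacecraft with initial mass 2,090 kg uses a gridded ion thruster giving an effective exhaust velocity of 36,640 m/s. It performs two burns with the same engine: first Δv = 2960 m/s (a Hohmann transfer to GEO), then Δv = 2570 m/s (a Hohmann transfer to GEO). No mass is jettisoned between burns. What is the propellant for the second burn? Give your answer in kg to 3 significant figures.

After the first burn: m = 2090 × exp(−2960/36640.0) = 2090 × 0.92239 = 1,927.8 kg.
After the second burn: m = 1,927.8 × exp(−2570/36640.0) = 1,927.8 × 0.93226 = 1,797.21 kg.
Second-burn propellant = 1,927.8 − 1,797.21 = 130.59 kg.

propellant for the second burn ≈ 131 kg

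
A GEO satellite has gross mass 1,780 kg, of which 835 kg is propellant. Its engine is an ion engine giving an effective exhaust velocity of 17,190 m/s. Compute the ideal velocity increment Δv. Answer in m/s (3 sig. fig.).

m_f = m₀ − m_prop = 1,780 − 835 = 945 kg.
Rocket equation: Δv = v_e · ln(m₀/m_f) = 17190.0 × ln(1.884) = 17190.0 × 0.6332 ≈ 10884.4 m/s.

Δv ≈ 10900 m/s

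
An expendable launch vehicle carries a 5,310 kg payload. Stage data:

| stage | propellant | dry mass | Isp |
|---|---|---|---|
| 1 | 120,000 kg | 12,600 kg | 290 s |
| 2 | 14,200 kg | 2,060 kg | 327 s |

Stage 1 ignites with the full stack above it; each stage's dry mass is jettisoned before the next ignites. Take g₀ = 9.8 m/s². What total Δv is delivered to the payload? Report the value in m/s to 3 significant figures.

Δv ≈ 7720 m/s

Ignition mass of stage 1 = 120,000+12,600 + 14,200+2,060 + 5,310 = 154,170 kg.
Stage 1: m₀ = 154,170 kg, m_f = 154,170 − 120,000 = 34,170 kg; Δv = 290×9.8×ln(4.512) = 2842.0×1.5067 ≈ 4282 m/s.
Stage 2: m₀ = 21,570 kg, m_f = 21,570 − 14,200 = 7,370 kg; Δv = 327×9.8×ln(2.927) = 3204.6×1.0739 ≈ 3441 m/s.
Total Δv = 4282 + 3441 = 7723 m/s.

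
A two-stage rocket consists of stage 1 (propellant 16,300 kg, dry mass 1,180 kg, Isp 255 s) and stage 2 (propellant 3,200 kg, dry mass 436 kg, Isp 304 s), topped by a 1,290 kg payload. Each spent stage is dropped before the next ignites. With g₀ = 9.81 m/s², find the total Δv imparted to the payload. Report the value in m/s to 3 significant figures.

Δv ≈ 6380 m/s

Ignition mass of stage 1 = 16,300+1,180 + 3,200+436 + 1,290 = 22,406 kg.
Stage 1: m₀ = 22,406 kg, m_f = 22,406 − 16,300 = 6,106 kg; Δv = 255×9.81×ln(3.67) = 2501.6×1.3001 ≈ 3252 m/s.
Stage 2: m₀ = 4,926 kg, m_f = 4,926 − 3,200 = 1,726 kg; Δv = 304×9.81×ln(2.854) = 2982.2×1.0487 ≈ 3128 m/s.
Total Δv = 3252 + 3128 = 6380 m/s.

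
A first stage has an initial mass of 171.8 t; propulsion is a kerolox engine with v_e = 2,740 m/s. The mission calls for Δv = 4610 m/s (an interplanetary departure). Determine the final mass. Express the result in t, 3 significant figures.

final mass ≈ 31.9 t

Rocket equation: m₀/m_f = exp(Δv / v_e) = exp(4610 / 2740.0) = exp(1.6825) = 5.3789.
m_f = m₀ / 5.3789 = 171.8 / 5.3789 = 31.9396 t.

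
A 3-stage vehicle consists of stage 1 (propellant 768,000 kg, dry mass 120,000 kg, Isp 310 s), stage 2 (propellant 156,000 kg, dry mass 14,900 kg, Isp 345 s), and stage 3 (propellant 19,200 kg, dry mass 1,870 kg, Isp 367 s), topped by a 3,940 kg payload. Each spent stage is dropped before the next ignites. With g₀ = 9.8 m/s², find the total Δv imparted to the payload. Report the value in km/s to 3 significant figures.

Δv ≈ 14.4 km/s

Ignition mass of stage 1 = 768,000+120,000 + 156,000+14,900 + 19,200+1,870 + 3,940 = 1,083,910 kg.
Stage 1: m₀ = 1,083,910 kg, m_f = 1,083,910 − 768,000 = 315,910 kg; Δv = 310×9.8×ln(3.431) = 3038.0×1.2329 ≈ 3745 m/s.
Stage 2: m₀ = 195,910 kg, m_f = 195,910 − 156,000 = 39,910 kg; Δv = 345×9.8×ln(4.909) = 3381.0×1.5910 ≈ 5379 m/s.
Stage 3: m₀ = 25,010 kg, m_f = 25,010 − 19,200 = 5,810 kg; Δv = 367×9.8×ln(4.305) = 3596.6×1.4597 ≈ 5250 m/s.
Total Δv = 3745 + 5379 + 5250 = 14374 m/s.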